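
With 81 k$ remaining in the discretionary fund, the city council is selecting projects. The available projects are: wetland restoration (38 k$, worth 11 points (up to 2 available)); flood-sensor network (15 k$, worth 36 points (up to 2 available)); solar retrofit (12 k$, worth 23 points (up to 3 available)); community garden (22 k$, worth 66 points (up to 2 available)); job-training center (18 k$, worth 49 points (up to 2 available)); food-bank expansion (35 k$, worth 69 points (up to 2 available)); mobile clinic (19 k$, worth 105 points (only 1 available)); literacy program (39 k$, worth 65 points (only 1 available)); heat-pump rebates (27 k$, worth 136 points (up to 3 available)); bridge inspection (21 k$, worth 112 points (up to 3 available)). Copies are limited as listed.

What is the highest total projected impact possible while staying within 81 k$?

The ratio heuristic lands on job-training center + mobile clinic + 2×bridge inspection (378) but leaves 2 k$ idle.
Replace job-training center and mobile clinic and 2×bridge inspection with 3×heat-pump rebates: the trade gains 30 net, giving 408 at 81 k$.
Nothing else within 81 k$ beats 408.

408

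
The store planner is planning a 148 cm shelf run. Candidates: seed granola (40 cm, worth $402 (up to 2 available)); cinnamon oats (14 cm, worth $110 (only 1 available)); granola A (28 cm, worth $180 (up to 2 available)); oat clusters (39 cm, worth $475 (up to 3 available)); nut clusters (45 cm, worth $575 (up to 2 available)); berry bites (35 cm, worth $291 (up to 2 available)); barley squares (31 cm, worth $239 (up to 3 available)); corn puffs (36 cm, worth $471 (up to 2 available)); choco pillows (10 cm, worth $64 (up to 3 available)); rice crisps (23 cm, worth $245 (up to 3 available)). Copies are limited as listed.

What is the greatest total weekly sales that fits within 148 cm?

1772

Density check — corn puffs 13.08, nut clusters 12.78, oat clusters 12.18, rice crisps 10.65 are the best per cm.
A density-first pass picks nut clusters + 2×corn puffs + rice crisps — 1762 at 140 cm.
Replace nut clusters with cinnamon oats + oat clusters: the trade gains 10 net, giving 1772 at 148 cm.
That's the maximum — no swap from here does better than 1772.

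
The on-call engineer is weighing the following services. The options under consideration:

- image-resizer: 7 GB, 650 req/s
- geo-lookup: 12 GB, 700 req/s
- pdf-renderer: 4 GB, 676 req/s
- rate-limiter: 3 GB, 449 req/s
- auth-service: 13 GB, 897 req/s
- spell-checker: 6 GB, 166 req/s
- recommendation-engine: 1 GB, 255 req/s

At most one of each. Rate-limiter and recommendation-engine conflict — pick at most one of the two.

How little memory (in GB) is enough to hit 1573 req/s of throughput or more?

12

Minimise GB subject to total throughput ≥ 1573.
image-resizer + pdf-renderer + recommendation-engine reaches 1581 using 12 GB.
No combination under 12 GB hits 1573.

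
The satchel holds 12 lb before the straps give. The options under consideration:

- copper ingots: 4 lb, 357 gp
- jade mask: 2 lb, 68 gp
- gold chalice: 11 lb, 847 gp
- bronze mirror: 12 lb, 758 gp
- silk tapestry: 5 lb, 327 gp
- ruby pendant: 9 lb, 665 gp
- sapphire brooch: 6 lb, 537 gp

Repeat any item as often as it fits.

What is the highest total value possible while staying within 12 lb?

1074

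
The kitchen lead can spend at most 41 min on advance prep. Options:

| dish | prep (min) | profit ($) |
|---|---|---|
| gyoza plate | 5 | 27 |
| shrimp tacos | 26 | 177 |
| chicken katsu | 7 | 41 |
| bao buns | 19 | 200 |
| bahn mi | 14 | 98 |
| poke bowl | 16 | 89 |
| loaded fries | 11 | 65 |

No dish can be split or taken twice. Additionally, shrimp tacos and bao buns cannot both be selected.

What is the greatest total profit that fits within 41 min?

339

Best packing: chicken katsu + bao buns + bahn mi — 40 min, 339 total.
Runner-up gyoza plate + bao buns + bahn mi tops out at 325.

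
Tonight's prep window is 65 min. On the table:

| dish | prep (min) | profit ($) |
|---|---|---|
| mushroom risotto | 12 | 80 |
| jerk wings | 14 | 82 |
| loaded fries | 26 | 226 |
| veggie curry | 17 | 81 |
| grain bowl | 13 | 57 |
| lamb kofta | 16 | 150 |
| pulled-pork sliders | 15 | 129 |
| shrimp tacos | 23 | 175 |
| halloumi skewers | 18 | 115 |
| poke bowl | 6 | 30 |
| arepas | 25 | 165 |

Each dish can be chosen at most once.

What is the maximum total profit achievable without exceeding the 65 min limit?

551

Filling by ratio: loaded fries + lamb kofta + pulled-pork sliders + poke bowl for 535, with 2 min left unused.
Dropping pulled-pork sliders and poke bowl frees 21 min; slotting in shrimp tacos (23 min) lifts the total to 551 at 65 min.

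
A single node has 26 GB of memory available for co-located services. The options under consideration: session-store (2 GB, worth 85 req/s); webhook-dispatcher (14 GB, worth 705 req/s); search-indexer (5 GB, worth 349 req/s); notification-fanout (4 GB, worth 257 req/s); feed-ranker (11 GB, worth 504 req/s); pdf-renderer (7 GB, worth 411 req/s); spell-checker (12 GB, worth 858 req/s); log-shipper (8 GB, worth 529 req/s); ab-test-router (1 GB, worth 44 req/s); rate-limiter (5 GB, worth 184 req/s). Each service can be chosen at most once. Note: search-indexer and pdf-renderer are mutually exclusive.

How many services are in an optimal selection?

Best achievable throughput is 1780.
search-indexer + spell-checker + log-shipper + ab-test-router hits 1780 at 26 GB.
All optima have 4 services.

4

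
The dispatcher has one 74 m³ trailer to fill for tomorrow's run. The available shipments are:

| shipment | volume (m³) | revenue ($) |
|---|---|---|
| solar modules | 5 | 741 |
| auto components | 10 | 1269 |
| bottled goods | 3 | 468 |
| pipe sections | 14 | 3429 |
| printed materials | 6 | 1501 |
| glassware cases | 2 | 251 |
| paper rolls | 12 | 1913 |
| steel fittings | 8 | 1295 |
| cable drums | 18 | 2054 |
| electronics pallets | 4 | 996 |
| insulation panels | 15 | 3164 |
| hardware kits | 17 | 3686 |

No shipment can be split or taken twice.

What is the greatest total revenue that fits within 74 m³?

Ranking by ratio (revenue/m³): printed materials 250.17, electronics pallets 249.00, pipe sections 244.93, hardware kits 216.82.
Solar modules + bottled goods + pipe sections + printed materials + glassware cases + steel fittings + electronics pallets + insulation panels + hardware kits uses 74 of the 74 m³ and totals 15531.
The closest alternative, solar modules + pipe sections + printed materials + paper rolls + electronics pallets + insulation panels + hardware kits, reaches only 15430.

15531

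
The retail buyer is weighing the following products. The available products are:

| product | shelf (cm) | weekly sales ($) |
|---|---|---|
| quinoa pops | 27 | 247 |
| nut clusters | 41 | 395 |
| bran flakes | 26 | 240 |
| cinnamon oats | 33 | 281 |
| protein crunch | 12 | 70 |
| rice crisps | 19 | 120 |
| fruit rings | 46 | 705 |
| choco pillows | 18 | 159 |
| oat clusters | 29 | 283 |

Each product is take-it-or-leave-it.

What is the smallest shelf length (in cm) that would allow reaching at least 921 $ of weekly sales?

Look for the lowest-shelf combination reaching 921.
bran flakes + fruit rings: 945 weekly sales at 72 cm.
Any bundle with less than 72 cm falls short of 921.

72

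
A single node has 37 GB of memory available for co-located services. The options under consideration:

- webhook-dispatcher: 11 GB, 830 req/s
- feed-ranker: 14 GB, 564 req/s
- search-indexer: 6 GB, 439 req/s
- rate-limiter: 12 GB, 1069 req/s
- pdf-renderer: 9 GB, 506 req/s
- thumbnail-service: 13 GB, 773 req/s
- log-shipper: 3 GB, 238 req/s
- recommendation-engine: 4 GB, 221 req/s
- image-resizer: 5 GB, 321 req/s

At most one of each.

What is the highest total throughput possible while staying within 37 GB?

2897

Best packing: webhook-dispatcher + search-indexer + rate-limiter + log-shipper + image-resizer — 37 GB, 2897 total.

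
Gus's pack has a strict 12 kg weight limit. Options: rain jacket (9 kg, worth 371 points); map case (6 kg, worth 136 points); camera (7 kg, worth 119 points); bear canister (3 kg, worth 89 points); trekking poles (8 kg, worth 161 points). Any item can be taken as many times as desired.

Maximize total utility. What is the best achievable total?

The ratio ordering already packs tightly: rain jacket + bear canister, 12 kg, 460.

460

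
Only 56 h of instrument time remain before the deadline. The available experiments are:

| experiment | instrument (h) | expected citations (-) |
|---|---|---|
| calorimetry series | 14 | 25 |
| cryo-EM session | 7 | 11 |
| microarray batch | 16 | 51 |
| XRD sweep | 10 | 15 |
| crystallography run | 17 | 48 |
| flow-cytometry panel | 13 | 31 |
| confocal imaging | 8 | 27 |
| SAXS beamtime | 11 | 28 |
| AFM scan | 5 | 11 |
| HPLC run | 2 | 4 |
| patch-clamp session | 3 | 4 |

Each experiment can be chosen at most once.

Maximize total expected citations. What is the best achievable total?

Filling by ratio: microarray batch + crystallography run + confocal imaging + SAXS beamtime + HPLC run for 158, with 2 h left unused.
The 11 h tied up in SAXS beamtime is better spent on flow-cytometry panel — total rises to 161 (56 h).
No other feasible combination exceeds 161.

161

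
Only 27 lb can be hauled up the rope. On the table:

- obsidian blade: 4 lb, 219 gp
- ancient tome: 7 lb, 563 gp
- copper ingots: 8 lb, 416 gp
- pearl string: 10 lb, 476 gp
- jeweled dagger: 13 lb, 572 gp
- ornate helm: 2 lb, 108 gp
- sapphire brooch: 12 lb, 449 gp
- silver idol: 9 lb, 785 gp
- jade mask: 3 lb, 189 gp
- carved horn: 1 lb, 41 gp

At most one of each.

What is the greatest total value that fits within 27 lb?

1953

Greedy by ratio would take obsidian blade + ancient tome + ornate helm + silver idol + jade mask + carved horn: 26 lb used, total 1905.
Dropping obsidian blade and ornate helm and carved horn frees 7 lb; slotting in copper ingots (8 lb) lifts the total to 1953 at 27 lb.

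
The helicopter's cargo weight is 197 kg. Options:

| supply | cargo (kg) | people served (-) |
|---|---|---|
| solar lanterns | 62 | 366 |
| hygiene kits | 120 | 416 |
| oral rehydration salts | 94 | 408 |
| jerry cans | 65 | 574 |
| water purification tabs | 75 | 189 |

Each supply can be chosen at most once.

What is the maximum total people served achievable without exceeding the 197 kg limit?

990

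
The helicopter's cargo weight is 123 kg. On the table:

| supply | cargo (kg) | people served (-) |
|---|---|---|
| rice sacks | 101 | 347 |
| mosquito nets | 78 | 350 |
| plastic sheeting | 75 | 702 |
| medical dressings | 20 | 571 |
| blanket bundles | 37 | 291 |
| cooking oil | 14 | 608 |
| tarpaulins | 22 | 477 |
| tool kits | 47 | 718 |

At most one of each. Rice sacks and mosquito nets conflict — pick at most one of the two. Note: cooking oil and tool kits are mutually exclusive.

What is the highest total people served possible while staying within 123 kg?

Best packing: medical dressings + blanket bundles + cooking oil + tarpaulins — 93 kg, 1947 total.
Next best is plastic sheeting + medical dressings + cooking oil at 1881 (109 kg) — short by 66.

1947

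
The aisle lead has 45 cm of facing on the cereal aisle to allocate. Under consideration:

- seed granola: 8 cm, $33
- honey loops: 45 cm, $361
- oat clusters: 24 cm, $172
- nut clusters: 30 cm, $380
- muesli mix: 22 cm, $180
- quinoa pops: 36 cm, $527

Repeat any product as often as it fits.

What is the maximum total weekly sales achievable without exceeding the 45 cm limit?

The ratio ordering already packs tightly: seed granola + quinoa pops, 44 cm, 560.
Every other selection either busts 45 cm or fails to beat 560.

560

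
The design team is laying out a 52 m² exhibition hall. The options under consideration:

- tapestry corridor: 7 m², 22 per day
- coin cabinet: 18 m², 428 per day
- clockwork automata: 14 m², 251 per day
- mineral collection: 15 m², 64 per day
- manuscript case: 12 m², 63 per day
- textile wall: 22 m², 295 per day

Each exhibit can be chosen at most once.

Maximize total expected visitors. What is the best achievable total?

Ranking by ratio (expected visitors/m²): coin cabinet 23.78, clockwork automata 17.93, textile wall 13.41, manuscript case 5.25.
Greedy by ratio would take tapestry corridor + coin cabinet + clockwork automata + manuscript case: 51 m² used, total 764.
Dropping tapestry corridor and clockwork automata frees 21 m²; slotting in textile wall (22 m²) lifts the total to 786 at 52 m².
Next best is tapestry corridor + coin cabinet + clockwork automata + manuscript case at 764 (51 m²) — short by 22.

786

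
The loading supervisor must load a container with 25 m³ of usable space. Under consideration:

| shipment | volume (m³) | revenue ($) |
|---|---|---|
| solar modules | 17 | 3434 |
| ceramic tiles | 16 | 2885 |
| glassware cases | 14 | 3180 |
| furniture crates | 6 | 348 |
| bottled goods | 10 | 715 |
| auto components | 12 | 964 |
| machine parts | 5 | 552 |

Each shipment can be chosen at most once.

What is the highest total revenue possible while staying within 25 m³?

4080

Glassware cases + furniture crates + machine parts uses 25 of the 25 m³ and totals 4080.
Every other selection either busts 25 m³ or fails to beat 4080.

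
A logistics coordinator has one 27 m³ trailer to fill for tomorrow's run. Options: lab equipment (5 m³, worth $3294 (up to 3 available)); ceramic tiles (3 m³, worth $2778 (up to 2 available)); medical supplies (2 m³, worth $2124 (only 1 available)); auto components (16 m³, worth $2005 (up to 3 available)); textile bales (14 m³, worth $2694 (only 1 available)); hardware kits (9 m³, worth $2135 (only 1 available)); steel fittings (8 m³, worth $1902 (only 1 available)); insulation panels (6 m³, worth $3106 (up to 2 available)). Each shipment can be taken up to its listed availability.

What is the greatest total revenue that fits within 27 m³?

18544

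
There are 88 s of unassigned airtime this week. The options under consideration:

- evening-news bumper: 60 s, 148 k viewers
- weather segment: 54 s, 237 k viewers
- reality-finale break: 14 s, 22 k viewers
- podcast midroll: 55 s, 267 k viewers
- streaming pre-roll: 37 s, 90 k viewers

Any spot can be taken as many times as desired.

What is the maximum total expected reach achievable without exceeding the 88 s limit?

Ranking by ratio (expected reach/s): podcast midroll 4.85, weather segment 4.39, evening-news bumper 2.47, streaming pre-roll 2.43.
2×reality-finale break + podcast midroll uses 83 of the 88 s and totals 311.
Every other selection either busts 88 s or fails to beat 311.

311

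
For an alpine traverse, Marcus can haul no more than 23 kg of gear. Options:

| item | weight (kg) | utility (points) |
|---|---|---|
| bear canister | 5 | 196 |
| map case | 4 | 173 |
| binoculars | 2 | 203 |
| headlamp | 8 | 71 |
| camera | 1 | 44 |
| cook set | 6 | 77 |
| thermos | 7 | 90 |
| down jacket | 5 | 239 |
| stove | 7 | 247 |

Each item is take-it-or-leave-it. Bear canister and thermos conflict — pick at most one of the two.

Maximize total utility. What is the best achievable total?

1058

A density-first pass picks bear canister + map case + binoculars + camera + cook set + down jacket — 932 at 23 kg.
Dropping camera and cook set frees 7 kg; slotting in stove (7 kg) lifts the total to 1058 at 23 kg.
That's the maximum — no feasible swap from here does better than 1058.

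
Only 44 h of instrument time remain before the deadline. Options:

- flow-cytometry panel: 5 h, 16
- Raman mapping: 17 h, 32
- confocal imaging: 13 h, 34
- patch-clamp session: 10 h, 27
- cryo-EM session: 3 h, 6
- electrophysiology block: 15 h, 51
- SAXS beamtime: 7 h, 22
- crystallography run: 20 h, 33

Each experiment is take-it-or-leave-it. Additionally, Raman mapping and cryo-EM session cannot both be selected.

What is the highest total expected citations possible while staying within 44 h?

129

Ranking by ratio (expected citations/h): electrophysiology block 3.40, flow-cytometry panel 3.20, SAXS beamtime 3.14, patch-clamp session 2.70.
Greedy by ratio would take flow-cytometry panel + patch-clamp session + cryo-EM session + electrophysiology block + SAXS beamtime: 40 h used, total 122.
The 10 h tied up in patch-clamp session is better spent on confocal imaging — total rises to 129 (43 h).
That's the maximum — no feasible swap from here does better than 129.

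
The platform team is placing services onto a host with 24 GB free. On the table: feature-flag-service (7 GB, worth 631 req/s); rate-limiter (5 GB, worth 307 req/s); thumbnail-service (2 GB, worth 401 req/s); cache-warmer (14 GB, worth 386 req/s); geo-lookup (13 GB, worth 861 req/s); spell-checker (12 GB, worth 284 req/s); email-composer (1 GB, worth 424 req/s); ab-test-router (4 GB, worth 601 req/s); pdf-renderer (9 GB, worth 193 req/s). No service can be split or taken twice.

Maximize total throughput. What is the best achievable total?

2364

Feature-flag-service + rate-limiter + thumbnail-service + email-composer + ab-test-router uses 19 of the 24 GB and totals 2364.
Runner-up feature-flag-service + thumbnail-service + geo-lookup + email-composer tops out at 2317.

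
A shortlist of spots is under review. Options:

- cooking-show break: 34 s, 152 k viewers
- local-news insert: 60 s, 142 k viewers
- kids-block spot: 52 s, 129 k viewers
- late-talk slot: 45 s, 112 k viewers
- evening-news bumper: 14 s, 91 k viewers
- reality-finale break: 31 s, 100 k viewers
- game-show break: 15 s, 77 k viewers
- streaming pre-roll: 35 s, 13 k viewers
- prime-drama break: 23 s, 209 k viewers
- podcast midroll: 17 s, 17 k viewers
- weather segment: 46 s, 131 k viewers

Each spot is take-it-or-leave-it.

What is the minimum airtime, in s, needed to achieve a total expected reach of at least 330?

Need the lightest bundle worth ≥ 330.
evening-news bumper + game-show break + prime-drama break: 377 expected reach at 52 s.
No combination under 52 s hits 330.

52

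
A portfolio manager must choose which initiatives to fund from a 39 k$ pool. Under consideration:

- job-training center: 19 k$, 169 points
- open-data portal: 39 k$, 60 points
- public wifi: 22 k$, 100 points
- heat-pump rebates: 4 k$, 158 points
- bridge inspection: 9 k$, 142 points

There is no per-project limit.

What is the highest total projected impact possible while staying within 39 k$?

1422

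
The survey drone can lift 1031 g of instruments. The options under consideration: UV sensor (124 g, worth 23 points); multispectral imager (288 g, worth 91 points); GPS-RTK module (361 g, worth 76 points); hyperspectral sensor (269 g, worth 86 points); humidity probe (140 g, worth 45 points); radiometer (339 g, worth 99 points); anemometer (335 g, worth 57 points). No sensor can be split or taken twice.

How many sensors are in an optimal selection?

4

The maximum data value within 1031 g is 299.
For example UV sensor + multispectral imager + hyperspectral sensor + radiometer achieves it, using 1020 g.
Any selection reaching 299 contains exactly 4 sensors.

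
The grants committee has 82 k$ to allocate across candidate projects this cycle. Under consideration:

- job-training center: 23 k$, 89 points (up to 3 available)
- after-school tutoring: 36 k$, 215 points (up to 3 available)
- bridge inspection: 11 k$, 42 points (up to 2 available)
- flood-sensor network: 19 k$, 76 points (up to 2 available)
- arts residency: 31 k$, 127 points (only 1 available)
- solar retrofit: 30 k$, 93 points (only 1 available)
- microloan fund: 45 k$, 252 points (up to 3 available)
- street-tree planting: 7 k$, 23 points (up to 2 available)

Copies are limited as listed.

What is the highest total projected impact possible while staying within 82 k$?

467

By projected impact per k$: after-school tutoring 5.97, microloan fund 5.60, arts residency 4.10, flood-sensor network 4.00 lead.
Greedy by ratio would take 2×after-school tutoring + street-tree planting: 79 k$ used, total 453.
Replace after-school tutoring and street-tree planting with microloan fund: the trade gains 14 net, giving 467 at 81 k$.
The spare 1 k$ is too small for any remaining project, and no exchange beats 467.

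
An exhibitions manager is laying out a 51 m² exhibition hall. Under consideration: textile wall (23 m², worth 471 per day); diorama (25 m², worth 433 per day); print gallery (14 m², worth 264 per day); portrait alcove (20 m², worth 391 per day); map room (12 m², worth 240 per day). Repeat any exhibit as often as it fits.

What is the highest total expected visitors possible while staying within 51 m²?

999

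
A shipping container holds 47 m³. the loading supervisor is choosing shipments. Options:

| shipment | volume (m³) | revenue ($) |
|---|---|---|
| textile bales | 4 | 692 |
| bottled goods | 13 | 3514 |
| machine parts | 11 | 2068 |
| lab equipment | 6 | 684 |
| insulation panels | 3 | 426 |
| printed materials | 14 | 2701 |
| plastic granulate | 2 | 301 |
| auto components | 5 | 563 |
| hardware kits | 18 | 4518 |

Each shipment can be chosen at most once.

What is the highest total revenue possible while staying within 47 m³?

11034

Bottled goods + printed materials + plastic granulate + hardware kits uses 47 of the 47 m³ and totals 11034.
Next best is bottled goods + machine parts + insulation panels + plastic granulate + hardware kits at 10827 (47 m³) — short by 207.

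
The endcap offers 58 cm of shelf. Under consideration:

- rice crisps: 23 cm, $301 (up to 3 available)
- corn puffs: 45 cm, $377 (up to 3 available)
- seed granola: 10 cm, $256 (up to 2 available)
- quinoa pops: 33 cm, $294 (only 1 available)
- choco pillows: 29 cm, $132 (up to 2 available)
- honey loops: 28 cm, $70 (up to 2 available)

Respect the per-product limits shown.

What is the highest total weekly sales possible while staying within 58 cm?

858

Ranking by ratio (weekly sales/cm): seed granola 25.60, rice crisps 13.09, quinoa pops 8.91.
A density-first pass picks rice crisps + 2×seed granola — 813 at 43 cm.
The 10 cm tied up in seed granola is better spent on rice crisps — total rises to 858 (56 cm).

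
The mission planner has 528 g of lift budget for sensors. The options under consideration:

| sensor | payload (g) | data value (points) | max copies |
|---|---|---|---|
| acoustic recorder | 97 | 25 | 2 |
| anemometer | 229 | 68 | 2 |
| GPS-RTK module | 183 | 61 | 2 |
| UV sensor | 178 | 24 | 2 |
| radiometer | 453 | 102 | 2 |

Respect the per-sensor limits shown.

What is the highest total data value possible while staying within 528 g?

A density-first pass picks acoustic recorder + 2×GPS-RTK module — 147 at 463 g.
Replace GPS-RTK module with anemometer: the trade gains 7 net, giving 154 at 509 g.

154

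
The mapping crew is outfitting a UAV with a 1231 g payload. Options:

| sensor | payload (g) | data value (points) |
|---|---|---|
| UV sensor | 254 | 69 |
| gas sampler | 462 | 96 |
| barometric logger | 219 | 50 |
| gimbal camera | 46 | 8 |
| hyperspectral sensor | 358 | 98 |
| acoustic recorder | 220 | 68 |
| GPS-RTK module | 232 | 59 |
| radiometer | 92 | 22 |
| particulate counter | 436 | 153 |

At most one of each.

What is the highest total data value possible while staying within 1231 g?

362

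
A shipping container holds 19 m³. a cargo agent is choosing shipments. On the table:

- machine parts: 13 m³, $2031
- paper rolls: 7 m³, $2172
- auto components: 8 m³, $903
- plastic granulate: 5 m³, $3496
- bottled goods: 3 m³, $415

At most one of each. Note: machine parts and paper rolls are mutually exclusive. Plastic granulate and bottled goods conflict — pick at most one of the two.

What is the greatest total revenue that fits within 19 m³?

Density check — plastic granulate 699.20, paper rolls 310.29, machine parts 156.23, bottled goods 138.33 are the best per m³.
Paper rolls + plastic granulate uses 12 of the 19 m³ and totals 5668.

5668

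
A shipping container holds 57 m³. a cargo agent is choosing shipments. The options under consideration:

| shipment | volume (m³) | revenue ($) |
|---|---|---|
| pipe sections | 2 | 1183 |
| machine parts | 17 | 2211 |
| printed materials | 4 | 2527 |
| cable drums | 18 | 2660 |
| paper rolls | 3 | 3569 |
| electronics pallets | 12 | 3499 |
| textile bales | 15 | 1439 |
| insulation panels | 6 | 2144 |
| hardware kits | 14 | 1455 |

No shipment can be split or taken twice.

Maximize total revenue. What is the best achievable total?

15854

Ranking by ratio (revenue/m³): paper rolls 1189.67, printed materials 631.75, pipe sections 591.50, insulation panels 357.33.
Greedy by ratio would take pipe sections + printed materials + cable drums + paper rolls + electronics pallets + insulation panels: 45 m³ used, total 15582.
The 2 m³ tied up in pipe sections is better spent on hardware kits — total rises to 15854 (57 m³).
Next best is pipe sections + printed materials + paper rolls + electronics pallets + textile bales + insulation panels + hardware kits at 15816 (56 m³) — short by 38.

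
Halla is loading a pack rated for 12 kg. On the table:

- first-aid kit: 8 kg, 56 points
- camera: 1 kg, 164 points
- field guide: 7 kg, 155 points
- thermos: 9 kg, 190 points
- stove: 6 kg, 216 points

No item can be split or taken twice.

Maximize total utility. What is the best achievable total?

Density check — camera 164.00, stove 36.00, field guide 22.14, thermos 21.11 are the best per kg.
The ratio ordering already packs tightly: camera + stove, 7 kg, 380.

380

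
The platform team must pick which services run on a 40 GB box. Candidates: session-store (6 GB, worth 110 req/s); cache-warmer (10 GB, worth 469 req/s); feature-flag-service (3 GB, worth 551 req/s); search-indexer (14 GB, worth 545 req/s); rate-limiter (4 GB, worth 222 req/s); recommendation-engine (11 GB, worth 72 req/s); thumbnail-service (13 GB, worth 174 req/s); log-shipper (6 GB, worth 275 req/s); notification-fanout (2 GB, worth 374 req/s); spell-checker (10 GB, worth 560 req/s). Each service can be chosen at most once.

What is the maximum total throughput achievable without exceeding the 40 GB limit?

The ratio heuristic lands on cache-warmer + feature-flag-service + rate-limiter + log-shipper + notification-fanout + spell-checker (2451) but leaves 5 GB idle.
Dropping cache-warmer frees 10 GB; slotting in search-indexer (14 GB) lifts the total to 2527 at 39 GB.

2527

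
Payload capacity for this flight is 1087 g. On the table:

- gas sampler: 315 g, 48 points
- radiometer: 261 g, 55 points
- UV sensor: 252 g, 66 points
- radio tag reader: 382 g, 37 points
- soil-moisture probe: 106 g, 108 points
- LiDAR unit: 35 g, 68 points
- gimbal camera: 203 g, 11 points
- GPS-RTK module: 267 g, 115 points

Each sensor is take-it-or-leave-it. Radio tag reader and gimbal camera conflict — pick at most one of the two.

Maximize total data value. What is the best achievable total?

412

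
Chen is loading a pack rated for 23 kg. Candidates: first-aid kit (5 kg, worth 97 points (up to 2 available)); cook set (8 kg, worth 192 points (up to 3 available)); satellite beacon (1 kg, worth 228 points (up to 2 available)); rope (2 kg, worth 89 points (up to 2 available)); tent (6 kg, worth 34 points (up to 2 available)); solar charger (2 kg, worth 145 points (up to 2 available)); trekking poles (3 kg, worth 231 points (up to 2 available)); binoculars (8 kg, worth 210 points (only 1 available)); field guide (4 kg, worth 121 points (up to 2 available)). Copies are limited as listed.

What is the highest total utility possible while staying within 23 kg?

1539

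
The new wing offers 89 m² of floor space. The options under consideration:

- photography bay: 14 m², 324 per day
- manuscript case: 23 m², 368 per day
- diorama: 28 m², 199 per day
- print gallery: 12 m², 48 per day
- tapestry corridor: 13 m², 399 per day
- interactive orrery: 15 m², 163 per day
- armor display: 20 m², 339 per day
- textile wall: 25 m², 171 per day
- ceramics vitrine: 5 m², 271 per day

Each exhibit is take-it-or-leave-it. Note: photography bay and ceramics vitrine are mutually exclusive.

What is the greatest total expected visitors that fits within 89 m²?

1593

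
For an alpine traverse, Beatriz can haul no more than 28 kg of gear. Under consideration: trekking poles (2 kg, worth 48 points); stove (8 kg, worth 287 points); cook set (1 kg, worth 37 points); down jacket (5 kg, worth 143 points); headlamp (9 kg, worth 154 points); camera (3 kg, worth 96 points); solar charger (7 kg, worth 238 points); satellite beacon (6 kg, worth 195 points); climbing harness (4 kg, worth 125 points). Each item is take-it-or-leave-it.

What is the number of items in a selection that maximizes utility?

5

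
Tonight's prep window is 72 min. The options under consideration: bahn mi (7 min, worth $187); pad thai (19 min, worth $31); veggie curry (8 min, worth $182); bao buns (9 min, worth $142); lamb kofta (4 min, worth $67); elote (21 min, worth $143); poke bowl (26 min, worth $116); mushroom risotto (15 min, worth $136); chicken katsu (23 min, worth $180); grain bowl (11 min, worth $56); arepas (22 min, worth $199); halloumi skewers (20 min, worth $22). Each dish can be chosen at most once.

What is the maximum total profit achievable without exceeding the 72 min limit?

920

The ratio heuristic lands on bahn mi + veggie curry + bao buns + lamb kofta + mushroom risotto + arepas (913) but leaves 7 min idle.
Replace mushroom risotto with elote: the trade gains 7 net, giving 920 at 71 min.
The spare 1 min is too small for any remaining dish, and no exchange beats 920.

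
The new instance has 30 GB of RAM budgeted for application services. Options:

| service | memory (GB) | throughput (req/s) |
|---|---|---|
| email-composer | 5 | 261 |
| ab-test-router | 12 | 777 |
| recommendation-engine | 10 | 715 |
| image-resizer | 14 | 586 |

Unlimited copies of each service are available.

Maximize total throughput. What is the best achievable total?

2145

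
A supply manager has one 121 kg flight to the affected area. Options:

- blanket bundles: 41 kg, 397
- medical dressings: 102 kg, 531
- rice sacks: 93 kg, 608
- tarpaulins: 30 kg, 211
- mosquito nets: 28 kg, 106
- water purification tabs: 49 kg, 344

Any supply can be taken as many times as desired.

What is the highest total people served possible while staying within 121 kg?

1005

Best packing: 2×blanket bundles + tarpaulins — 112 kg, 1005 total.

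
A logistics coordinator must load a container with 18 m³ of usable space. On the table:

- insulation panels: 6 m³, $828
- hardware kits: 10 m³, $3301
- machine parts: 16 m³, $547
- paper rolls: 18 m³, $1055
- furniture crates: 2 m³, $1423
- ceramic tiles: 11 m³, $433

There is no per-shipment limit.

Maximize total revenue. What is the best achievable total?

Taking 9×furniture crates: 18 m³ used, 12807 in revenue.

12807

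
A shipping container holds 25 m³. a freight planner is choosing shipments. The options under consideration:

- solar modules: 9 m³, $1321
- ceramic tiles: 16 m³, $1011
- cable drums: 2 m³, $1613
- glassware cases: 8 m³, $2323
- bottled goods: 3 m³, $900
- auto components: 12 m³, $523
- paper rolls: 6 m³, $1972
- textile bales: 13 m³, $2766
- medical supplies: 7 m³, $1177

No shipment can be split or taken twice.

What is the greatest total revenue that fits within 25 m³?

7251

The ratio heuristic lands on cable drums + glassware cases + bottled goods + paper rolls (6808) but leaves 6 m³ idle.
Replace glassware cases with textile bales: the trade gains 443 net, giving 7251 at 24 m³.
Next best is solar modules + cable drums + glassware cases + paper rolls at 7229 (25 m³) — short by 22.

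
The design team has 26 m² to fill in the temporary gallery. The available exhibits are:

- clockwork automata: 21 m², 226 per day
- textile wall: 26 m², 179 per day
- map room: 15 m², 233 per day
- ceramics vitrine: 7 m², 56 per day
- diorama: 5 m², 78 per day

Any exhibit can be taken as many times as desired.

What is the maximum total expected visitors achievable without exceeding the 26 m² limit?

Best packing: 5×diorama — 25 m², 390 total.
That's the maximum — no swap from here does better than 390.

390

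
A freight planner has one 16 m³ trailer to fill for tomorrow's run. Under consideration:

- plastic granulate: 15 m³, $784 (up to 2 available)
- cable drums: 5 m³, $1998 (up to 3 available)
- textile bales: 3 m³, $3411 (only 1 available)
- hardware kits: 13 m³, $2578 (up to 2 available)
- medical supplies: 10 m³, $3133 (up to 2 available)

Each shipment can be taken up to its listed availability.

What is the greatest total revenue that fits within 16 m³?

Ranking by ratio (revenue/m³): textile bales 1137.00, cable drums 399.60, medical supplies 313.30.
The ratio ordering already packs tightly: 2×cable drums + textile bales, 13 m³, 7407.

7407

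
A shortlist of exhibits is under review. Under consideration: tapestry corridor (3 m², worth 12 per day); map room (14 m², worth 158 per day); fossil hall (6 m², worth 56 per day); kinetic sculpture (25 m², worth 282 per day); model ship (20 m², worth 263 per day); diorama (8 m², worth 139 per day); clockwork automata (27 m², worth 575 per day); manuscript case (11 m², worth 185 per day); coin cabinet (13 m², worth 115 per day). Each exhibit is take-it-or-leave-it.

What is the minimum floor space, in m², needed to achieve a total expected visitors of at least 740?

38

Look for the lowest-floor combination reaching 740.
Taking clockwork automata + manuscript case gives 760 (≥ 740) for 38 m².
Below 38 m² the best achievable stays under 740.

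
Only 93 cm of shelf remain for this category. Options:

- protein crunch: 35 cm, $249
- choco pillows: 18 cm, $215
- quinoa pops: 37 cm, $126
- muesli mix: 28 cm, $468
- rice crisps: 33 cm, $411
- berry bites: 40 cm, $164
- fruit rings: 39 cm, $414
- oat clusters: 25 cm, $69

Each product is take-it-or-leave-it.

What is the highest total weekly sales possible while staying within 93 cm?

A density-first pass picks choco pillows + muesli mix + rice crisps — 1094 at 79 cm.
The 33 cm tied up in rice crisps is better spent on fruit rings — total rises to 1097 (85 cm).

1097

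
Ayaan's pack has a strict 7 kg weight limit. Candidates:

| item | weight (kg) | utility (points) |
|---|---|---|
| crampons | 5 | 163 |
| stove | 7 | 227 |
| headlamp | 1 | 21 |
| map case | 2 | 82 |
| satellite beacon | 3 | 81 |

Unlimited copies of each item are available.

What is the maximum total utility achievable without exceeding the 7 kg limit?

267

By utility per kg: map case 41.00, crampons 32.60, stove 32.43, satellite beacon 27.00 lead.
Taking headlamp + 3×map case: 7 kg used, 267 in utility.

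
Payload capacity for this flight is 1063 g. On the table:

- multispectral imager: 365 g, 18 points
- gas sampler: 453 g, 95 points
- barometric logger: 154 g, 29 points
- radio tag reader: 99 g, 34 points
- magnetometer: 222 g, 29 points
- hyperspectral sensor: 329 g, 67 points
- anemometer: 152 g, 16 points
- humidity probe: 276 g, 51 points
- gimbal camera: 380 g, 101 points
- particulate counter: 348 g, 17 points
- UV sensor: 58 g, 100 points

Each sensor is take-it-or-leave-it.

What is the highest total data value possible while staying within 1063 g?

By data value per g: UV sensor 1.72, radio tag reader 0.34, gimbal camera 0.27 lead.
Greedy by ratio would take gas sampler + radio tag reader + gimbal camera + UV sensor: 990 g used, total 330.
The 453 g tied up in gas sampler is better spent on barometric logger + hyperspectral sensor — total rises to 331 (1020 g).

331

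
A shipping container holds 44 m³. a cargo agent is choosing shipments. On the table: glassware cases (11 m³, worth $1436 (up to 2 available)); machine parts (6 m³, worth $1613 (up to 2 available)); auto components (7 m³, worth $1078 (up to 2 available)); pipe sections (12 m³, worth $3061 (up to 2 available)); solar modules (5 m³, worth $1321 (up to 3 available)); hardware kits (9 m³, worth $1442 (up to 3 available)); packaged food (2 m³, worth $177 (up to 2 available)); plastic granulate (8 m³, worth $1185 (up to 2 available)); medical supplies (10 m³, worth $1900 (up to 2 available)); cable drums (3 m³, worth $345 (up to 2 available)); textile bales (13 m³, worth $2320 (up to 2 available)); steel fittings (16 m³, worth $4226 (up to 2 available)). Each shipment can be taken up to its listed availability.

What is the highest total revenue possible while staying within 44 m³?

11678

Ranking by ratio (revenue/m³): machine parts 268.83, solar modules 264.20, steel fittings 264.12.
A density-first pass picks 2×machine parts + 3×solar modules + steel fittings — 11415 at 43 m³.
Replace 3×solar modules with steel fittings: the trade gains 263 net, giving 11678 at 44 m³.
No other feasible combination exceeds 11678.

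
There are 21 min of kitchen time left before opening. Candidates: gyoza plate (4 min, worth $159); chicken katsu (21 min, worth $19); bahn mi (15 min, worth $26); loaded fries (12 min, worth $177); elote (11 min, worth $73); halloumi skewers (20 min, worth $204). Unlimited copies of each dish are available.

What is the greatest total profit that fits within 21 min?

795

Density check — gyoza plate 39.75, loaded fries 14.75, halloumi skewers 10.20, elote 6.64 are the best per min.
5×gyoza plate uses 20 of the 21 min and totals 795.
No other feasible combination exceeds 795.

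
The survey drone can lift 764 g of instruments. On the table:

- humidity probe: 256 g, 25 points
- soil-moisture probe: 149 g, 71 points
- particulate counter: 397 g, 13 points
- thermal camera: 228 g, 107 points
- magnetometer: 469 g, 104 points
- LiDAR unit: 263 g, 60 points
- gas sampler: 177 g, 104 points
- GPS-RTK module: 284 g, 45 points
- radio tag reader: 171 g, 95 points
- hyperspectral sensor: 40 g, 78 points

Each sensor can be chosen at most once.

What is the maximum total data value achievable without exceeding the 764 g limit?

The ratio heuristic lands on soil-moisture probe + gas sampler + radio tag reader + hyperspectral sensor (348) but leaves 227 g idle.
The 149 g tied up in soil-moisture probe is better spent on thermal camera — total rises to 384 (616 g).
An exhaustive check of the 1024 subsets confirms 384.

384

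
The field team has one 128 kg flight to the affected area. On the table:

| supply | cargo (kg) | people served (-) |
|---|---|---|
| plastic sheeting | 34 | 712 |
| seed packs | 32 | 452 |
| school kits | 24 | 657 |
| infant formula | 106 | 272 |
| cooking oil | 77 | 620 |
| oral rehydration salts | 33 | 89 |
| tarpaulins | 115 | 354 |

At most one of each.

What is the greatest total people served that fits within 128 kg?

Taking plastic sheeting + seed packs + school kits + oral rehydration salts: 123 kg used, 1910 in people served.
That's the maximum — no swap from here does better than 1910.

1910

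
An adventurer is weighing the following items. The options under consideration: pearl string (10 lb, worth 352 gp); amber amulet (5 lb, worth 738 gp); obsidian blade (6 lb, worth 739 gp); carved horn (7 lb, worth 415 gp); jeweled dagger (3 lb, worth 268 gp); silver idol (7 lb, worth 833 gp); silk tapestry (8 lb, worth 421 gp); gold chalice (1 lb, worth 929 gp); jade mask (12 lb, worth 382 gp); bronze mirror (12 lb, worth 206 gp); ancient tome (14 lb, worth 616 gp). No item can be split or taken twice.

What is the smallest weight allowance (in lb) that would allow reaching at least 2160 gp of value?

Look for the lowest-weight combination reaching 2160.
amber amulet + obsidian blade + gold chalice: 2406 value at 12 lb.
Below 12 lb the best achievable stays under 2160.

12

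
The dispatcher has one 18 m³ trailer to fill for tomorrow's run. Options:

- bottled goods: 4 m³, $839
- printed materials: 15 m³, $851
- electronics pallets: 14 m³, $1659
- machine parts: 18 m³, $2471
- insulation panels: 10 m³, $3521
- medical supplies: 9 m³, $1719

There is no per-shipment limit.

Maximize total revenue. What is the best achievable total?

5199

Ranking by ratio (revenue/m³): insulation panels 352.10, bottled goods 209.75, medical supplies 191.00.
Taking 2×bottled goods + insulation panels: 18 m³ used, 5199 in revenue.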